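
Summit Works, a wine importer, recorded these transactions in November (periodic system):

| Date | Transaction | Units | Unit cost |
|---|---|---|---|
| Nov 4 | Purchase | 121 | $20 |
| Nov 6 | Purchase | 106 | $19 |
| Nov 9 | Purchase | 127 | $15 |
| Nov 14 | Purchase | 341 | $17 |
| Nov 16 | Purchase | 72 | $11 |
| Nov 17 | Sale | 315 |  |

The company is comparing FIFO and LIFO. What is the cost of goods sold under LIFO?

COGS = $4,923

FIFO COGS: 121 @ $20 + 106 @ $19 + 88 @ $15 = $5,754
LIFO COGS: 72 @ $11 + 243 @ $17 = $4,923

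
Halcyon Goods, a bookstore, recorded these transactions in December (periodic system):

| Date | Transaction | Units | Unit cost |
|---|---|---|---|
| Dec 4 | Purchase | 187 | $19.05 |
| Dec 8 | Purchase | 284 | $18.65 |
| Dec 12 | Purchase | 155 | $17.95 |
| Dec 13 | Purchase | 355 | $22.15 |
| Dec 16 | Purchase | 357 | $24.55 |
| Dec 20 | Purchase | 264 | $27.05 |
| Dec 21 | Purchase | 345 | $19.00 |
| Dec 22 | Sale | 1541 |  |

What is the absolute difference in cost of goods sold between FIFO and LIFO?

$558.35

FIFO COGS: 187 @ $19.05 + 284 @ $18.65 + 155 @ $17.95 + 355 @ $22.15 + 357 @ $24.55 + 203 @ $27.05 = $33,759.95
LIFO COGS: 345 @ $19.00 + 264 @ $27.05 + 357 @ $24.55 + 355 @ $22.15 + 155 @ $17.95 + 65 @ $18.65 = $34,318.30
Difference = |$33,759.95 − $34,318.30| = $558.35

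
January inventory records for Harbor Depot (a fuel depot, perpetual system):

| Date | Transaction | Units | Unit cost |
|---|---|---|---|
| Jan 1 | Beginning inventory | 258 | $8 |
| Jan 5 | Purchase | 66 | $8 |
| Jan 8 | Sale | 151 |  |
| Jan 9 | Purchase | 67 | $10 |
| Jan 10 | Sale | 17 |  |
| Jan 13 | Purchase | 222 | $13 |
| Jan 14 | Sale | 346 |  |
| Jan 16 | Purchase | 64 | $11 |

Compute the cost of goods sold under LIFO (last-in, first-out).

Jan 8, 151 sold [LIFO — newest first]: 66 @ $8 + 85 @ $8 = $1,208
Jan 10, 17 sold [LIFO — newest first]: 17 @ $10 = $170
Jan 14, 346 sold [LIFO — newest first]: 222 @ $13 + 50 @ $10 + 74 @ $8 = $3,978
Total COGS = $1,208 + $170 + $3,978 = $5,356
Ending inventory: 99 @ $8 + 64 @ $11 = $1,496

COGS = $5,356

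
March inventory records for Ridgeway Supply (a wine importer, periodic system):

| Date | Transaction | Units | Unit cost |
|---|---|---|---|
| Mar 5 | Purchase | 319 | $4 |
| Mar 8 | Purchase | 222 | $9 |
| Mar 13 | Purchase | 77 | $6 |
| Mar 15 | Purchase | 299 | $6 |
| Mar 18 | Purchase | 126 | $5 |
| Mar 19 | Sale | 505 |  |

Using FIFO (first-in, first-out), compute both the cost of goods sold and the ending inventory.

COGS = $2,950; ending inventory = $3,210

Mar 19, 505 sold [FIFO — oldest first]: 319 @ $4 + 186 @ $9 = $2,950
Ending inventory: 36 @ $9 + 77 @ $6 + 299 @ $6 + 126 @ $5 = $3,210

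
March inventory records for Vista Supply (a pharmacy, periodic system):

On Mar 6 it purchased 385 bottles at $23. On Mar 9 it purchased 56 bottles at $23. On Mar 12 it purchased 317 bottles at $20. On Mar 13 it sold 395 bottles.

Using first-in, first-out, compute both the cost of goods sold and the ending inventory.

Mar 13, 395 sold [FIFO — oldest first]: 385 @ $23 + 10 @ $23 = $9,085
Ending inventory: 46 @ $23 + 317 @ $20 = $7,398

COGS = $9,085; ending inventory = $7,398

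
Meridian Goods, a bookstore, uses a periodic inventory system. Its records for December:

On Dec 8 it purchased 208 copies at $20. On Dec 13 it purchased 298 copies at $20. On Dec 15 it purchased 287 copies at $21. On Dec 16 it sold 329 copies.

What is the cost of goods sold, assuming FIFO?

Dec 16, 329 sold [FIFO — oldest first]: 208 @ $20 + 121 @ $20 = $6,580
Ending inventory: 177 @ $20 + 287 @ $21 = $9,567

COGS = $6,580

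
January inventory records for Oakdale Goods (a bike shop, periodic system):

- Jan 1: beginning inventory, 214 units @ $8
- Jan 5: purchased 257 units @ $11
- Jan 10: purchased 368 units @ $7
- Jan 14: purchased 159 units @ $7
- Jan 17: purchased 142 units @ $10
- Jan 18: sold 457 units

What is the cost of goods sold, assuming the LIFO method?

Jan 18, 457 sold [LIFO — newest first]: 142 @ $10 + 159 @ $7 + 156 @ $7 = $3,625
Ending inventory: 214 @ $8 + 257 @ $11 + 212 @ $7 = $6,023

COGS = $3,625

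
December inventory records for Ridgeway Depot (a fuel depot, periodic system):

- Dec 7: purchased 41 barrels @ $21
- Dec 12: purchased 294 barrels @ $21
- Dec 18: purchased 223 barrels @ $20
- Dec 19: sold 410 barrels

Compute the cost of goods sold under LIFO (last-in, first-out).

Dec 19, 410 sold [LIFO — newest first]: 223 @ $20 + 187 @ $21 = $8,387
Ending inventory: 41 @ $21 + 107 @ $21 = $3,108

COGS = $8,387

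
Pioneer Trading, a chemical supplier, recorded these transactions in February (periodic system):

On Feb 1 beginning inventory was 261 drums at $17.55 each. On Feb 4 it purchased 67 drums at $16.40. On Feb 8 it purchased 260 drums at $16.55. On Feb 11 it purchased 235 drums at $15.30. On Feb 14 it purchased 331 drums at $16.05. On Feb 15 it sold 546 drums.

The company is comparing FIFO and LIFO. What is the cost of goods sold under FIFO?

COGS = $9,287.25

FIFO COGS: 261 @ $17.55 + 67 @ $16.40 + 218 @ $16.55 = $9,287.25
LIFO COGS: 331 @ $16.05 + 215 @ $15.30 = $8,602.05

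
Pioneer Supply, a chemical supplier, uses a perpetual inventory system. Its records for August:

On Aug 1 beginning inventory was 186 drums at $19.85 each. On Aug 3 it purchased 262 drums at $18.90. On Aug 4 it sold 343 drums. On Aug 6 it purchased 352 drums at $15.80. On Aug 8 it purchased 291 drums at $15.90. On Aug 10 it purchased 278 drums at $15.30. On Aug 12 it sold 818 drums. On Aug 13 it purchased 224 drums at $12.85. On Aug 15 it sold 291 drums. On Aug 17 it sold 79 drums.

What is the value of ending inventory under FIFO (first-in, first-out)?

Aug 4, 343 sold [FIFO — oldest first]: 186 @ $19.85 + 157 @ $18.90 = $6,659.40
Aug 12, 818 sold [FIFO — oldest first]: 105 @ $18.90 + 352 @ $15.80 + 291 @ $15.90 + 70 @ $15.30 = $13,244.00
Aug 15, 291 sold [FIFO — oldest first]: 208 @ $15.30 + 83 @ $12.85 = $4,248.95
Aug 17, 79 sold [FIFO — oldest first]: 79 @ $12.85 = $1,015.15
Total COGS = $6,659.40 + $13,244.00 + $4,248.95 + $1,015.15 = $25,167.50
Ending inventory: 62 @ $12.85 = $796.70
Check: goods available $25,964.20 = COGS $25,167.50 + ending $796.70

Ending inventory = $796.70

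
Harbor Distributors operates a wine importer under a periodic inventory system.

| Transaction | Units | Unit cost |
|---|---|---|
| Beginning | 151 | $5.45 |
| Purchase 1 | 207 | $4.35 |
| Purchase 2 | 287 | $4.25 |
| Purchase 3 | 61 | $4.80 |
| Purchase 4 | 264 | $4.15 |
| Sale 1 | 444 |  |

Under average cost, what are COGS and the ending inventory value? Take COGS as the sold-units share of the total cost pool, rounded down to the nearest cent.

COGS = $1,982.68; ending inventory = $2,348.87

Sale 1, sell 444: 444/970 × $4,331.55 → $1,982.68
Ending inventory (cost pool remaining) = $2,348.87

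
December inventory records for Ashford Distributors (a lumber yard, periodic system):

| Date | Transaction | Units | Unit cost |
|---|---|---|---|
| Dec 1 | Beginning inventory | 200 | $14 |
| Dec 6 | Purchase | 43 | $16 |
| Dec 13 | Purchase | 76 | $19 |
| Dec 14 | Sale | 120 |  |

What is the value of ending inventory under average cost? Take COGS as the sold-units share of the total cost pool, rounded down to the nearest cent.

Dec 14, sell 120: 120/319 × $4,932.00 → $1,855.29
Ending inventory (cost pool remaining) = $3,076.71
Check: goods available $4,932.00 = COGS $1,855.29 + ending $3,076.71

Ending inventory = $3,076.71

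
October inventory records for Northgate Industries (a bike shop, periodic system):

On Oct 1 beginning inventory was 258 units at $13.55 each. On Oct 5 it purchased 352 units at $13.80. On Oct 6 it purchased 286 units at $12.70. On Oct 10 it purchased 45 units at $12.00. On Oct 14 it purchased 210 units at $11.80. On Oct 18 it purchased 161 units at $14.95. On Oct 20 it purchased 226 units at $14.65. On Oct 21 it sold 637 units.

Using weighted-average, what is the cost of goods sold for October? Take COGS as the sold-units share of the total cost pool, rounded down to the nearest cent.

COGS = $8,582.33

Oct 21, sell 637: 637/1538 × $20,721.55 → $8,582.33
Ending inventory (cost pool remaining) = $12,139.22
Check: goods available $20,721.55 = COGS $8,582.33 + ending $12,139.22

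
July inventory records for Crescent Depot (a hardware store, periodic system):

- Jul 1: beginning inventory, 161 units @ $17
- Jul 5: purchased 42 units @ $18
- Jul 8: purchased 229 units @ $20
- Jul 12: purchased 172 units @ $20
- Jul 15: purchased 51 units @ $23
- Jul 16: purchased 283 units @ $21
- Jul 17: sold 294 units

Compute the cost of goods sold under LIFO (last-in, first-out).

COGS = $6,196

Jul 17, 294 sold [LIFO — newest first]: 283 @ $21 + 11 @ $23 = $6,196
Ending inventory: 161 @ $17 + 42 @ $18 + 229 @ $20 + 172 @ $20 + 40 @ $23 = $12,433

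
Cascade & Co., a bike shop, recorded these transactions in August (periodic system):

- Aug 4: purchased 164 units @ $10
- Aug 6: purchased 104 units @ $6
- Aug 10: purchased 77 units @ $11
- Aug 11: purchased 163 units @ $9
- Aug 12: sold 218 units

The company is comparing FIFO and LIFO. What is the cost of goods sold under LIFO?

COGS = $2,072

FIFO COGS: 164 @ $10 + 54 @ $6 = $1,964
LIFO COGS: 163 @ $9 + 55 @ $11 = $2,072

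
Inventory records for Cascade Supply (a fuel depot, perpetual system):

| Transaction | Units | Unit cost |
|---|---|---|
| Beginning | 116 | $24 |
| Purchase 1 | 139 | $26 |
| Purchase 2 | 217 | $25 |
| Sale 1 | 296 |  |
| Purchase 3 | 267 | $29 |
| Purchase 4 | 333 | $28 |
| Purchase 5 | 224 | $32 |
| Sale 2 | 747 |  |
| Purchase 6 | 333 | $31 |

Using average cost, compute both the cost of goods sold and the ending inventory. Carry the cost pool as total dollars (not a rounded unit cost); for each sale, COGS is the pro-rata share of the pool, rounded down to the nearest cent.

After Beginning: 116 on hand, pool $2,784.00 (≈ $24.0000 each)
After Purchase 1: 255 on hand, pool $6,398.00 (≈ $25.0902 each)
After Purchase 2: 472 on hand, pool $11,823.00 (≈ $25.0487 each)
Sale 1, sell 296: 296/472 × $11,823.00 → $7,414.42
After Purchase 3: 443 on hand, pool $12,151.58 (≈ $27.4302 each)
After Purchase 4: 776 on hand, pool $21,475.58 (≈ $27.6747 each)
After Purchase 5: 1000 on hand, pool $28,643.58 (≈ $28.6436 each)
Sale 2, sell 747: 747/1000 × $28,643.58 → $21,396.75
After Purchase 6: 586 on hand, pool $17,569.83 (≈ $29.9826 each)
Total COGS = $7,414.42 + $21,396.75 = $28,811.17
Ending inventory (cost pool remaining) = $17,569.83

COGS = $28,811.17; ending inventory = $17,569.83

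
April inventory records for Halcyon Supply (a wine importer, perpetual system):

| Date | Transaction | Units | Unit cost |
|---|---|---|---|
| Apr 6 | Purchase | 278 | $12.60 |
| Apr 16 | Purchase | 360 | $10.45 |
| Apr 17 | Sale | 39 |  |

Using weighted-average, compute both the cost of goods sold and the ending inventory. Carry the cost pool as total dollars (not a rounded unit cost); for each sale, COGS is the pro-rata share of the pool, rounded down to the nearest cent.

COGS = $444.08; ending inventory = $6,820.72

After Apr 6: 278 on hand, pool $3,502.80 (≈ $12.6000 each)
After Apr 16: 638 on hand, pool $7,264.80 (≈ $11.3868 each)
Apr 17, sell 39: 39/638 × $7,264.80 → $444.08
Ending inventory (cost pool remaining) = $6,820.72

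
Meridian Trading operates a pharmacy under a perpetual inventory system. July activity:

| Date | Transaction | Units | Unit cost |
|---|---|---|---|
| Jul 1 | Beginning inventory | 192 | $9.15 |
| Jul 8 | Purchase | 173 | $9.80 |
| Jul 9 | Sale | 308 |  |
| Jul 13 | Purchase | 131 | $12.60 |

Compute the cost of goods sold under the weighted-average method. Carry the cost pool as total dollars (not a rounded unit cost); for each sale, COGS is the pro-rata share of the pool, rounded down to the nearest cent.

COGS = $2,913.08

After Jul 1: 192 on hand, pool $1,756.80 (≈ $9.1500 each)
After Jul 8: 365 on hand, pool $3,452.20 (≈ $9.4581 each)
Jul 9, sell 308: 308/365 × $3,452.20 → $2,913.08
After Jul 13: 188 on hand, pool $2,189.72 (≈ $11.6474 each)
Ending inventory (cost pool remaining) = $2,189.72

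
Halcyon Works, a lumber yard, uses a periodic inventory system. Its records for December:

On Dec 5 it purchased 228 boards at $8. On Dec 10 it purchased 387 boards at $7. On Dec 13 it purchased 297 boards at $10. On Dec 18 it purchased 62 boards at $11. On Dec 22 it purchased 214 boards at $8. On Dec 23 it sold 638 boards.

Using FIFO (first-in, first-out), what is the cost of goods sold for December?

Dec 23, 638 sold [FIFO — oldest first]: 228 @ $8 + 387 @ $7 + 23 @ $10 = $4,763
Ending inventory: 274 @ $10 + 62 @ $11 + 214 @ $8 = $5,134
Check: goods available $9,897 = COGS $4,763 + ending $5,134

COGS = $4,763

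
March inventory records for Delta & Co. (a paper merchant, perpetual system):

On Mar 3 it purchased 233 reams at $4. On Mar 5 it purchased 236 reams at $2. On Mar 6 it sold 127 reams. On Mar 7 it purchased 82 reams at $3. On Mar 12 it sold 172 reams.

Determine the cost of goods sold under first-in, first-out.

Mar 6, 127 sold [FIFO — oldest first]: 127 @ $4 = $508
Mar 12, 172 sold [FIFO — oldest first]: 106 @ $4 + 66 @ $2 = $556
Total COGS = $508 + $556 = $1,064
Ending inventory: 170 @ $2 + 82 @ $3 = $586

COGS = $1,064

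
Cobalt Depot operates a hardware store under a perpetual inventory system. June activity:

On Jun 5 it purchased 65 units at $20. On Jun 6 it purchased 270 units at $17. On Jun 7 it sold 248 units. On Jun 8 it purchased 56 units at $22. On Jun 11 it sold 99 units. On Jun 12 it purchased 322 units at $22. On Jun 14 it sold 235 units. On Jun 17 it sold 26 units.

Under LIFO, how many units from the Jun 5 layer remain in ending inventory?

Jun 7, 248 sold [LIFO — newest first]: 248 @ $17 = $4,216
Jun 11, 99 sold [LIFO — newest first]: 56 @ $22 + 22 @ $17 + 21 @ $20 = $2,026
Jun 14, 235 sold [LIFO — newest first]: 235 @ $22 = $5,170
Jun 17, 26 sold [LIFO — newest first]: 26 @ $22 = $572
Total COGS = $4,216 + $2,026 + $5,170 + $572 = $11,984
Ending inventory: 44 @ $20 + 61 @ $22 = $2,222

44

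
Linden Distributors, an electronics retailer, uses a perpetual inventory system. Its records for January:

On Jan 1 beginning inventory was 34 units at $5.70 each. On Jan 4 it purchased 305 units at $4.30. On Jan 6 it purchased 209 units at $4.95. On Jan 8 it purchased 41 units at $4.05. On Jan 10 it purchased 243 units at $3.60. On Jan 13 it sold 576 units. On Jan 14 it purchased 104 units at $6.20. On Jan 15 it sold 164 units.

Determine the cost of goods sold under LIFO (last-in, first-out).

COGS = $3,335.10

Jan 13, 576 sold [LIFO — newest first]: 243 @ $3.60 + 41 @ $4.05 + 209 @ $4.95 + 83 @ $4.30 = $2,432.30
Jan 15, 164 sold [LIFO — newest first]: 104 @ $6.20 + 60 @ $4.30 = $902.80
Total COGS = $2,432.30 + $902.80 = $3,335.10
Ending inventory: 34 @ $5.70 + 162 @ $4.30 = $890.40
Check: goods available $4,225.50 = COGS $3,335.10 + ending $890.40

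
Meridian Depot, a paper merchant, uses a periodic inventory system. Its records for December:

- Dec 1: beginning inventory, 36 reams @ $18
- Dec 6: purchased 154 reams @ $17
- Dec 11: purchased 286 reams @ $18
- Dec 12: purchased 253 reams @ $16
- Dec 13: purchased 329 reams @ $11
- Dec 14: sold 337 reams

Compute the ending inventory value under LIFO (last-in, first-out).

Ending inventory = $12,334

Dec 14, 337 sold [LIFO — newest first]: 329 @ $11 + 8 @ $16 = $3,747
Ending inventory: 36 @ $18 + 154 @ $17 + 286 @ $18 + 245 @ $16 = $12,334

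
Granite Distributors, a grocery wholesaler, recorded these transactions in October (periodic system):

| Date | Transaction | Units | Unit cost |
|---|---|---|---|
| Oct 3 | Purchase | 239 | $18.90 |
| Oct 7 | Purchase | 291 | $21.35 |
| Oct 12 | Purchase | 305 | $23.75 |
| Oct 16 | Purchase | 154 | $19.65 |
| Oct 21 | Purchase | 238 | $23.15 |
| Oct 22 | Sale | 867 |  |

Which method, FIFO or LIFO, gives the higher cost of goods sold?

LIFO

FIFO COGS: 239 @ $18.90 + 291 @ $21.35 + 305 @ $23.75 + 32 @ $19.65 = $18,602.50
LIFO COGS: 238 @ $23.15 + 154 @ $19.65 + 305 @ $23.75 + 170 @ $21.35 = $19,409.05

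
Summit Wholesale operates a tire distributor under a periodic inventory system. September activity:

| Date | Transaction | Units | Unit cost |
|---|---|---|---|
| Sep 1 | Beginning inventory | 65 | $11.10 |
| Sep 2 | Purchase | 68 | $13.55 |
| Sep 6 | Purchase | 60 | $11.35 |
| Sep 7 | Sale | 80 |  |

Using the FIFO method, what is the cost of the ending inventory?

Sep 7, 80 sold [FIFO — oldest first]: 65 @ $11.10 + 15 @ $13.55 = $924.75
Ending inventory: 53 @ $13.55 + 60 @ $11.35 = $1,399.15
Check: goods available $2,323.90 = COGS $924.75 + ending $1,399.15

Ending inventory = $1,399.15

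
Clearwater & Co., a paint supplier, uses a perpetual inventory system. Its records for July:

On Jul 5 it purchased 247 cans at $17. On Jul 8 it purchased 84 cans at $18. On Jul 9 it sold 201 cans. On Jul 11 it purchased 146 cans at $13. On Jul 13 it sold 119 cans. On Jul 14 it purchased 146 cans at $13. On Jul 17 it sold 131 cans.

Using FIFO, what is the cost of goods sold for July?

COGS = $7,271

Jul 9, 201 sold [FIFO — oldest first]: 201 @ $17 = $3,417
Jul 13, 119 sold [FIFO — oldest first]: 46 @ $17 + 73 @ $18 = $2,096
Jul 17, 131 sold [FIFO — oldest first]: 11 @ $18 + 120 @ $13 = $1,758
Total COGS = $3,417 + $2,096 + $1,758 = $7,271
Ending inventory: 26 @ $13 + 146 @ $13 = $2,236
Check: goods available $9,507 = COGS $7,271 + ending $2,236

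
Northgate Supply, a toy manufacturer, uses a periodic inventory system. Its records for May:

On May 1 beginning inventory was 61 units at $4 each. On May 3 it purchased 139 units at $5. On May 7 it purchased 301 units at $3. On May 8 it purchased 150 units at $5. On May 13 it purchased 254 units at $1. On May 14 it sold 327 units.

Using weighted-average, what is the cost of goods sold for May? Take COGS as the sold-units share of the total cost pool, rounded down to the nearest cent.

COGS = $1,028.33

May 14, sell 327: 327/905 × $2,846.00 → $1,028.33
Ending inventory (cost pool remaining) = $1,817.67
Check: goods available $2,846.00 = COGS $1,028.33 + ending $1,817.67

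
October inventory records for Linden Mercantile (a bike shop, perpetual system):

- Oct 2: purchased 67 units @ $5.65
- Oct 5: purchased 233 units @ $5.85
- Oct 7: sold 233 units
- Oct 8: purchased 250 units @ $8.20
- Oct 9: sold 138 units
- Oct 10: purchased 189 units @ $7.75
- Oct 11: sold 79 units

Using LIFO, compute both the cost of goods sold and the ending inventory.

COGS = $3,106.90; ending inventory = $2,149.45

Oct 7, 233 sold [LIFO — newest first]: 233 @ $5.85 = $1,363.05
Oct 9, 138 sold [LIFO — newest first]: 138 @ $8.20 = $1,131.60
Oct 11, 79 sold [LIFO — newest first]: 79 @ $7.75 = $612.25
Total COGS = $1,363.05 + $1,131.60 + $612.25 = $3,106.90
Ending inventory: 67 @ $5.65 + 112 @ $8.20 + 110 @ $7.75 = $2,149.45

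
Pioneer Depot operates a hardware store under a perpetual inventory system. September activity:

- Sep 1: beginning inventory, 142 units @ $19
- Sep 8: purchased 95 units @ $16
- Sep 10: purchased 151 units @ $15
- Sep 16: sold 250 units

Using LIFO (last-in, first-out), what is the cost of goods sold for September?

Sep 16, 250 sold [LIFO — newest first]: 151 @ $15 + 95 @ $16 + 4 @ $19 = $3,861
Ending inventory: 138 @ $19 = $2,622
Check: goods available $6,483 = COGS $3,861 + ending $2,622

COGS = $3,861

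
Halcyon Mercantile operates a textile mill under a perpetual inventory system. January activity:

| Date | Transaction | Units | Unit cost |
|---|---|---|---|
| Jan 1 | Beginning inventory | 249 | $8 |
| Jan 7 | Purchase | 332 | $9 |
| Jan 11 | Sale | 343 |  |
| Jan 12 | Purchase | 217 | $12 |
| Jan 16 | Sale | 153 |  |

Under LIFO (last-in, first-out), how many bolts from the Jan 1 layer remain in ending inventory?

238

Jan 11, 343 sold [LIFO — newest first]: 332 @ $9 + 11 @ $8 = $3,076
Jan 16, 153 sold [LIFO — newest first]: 153 @ $12 = $1,836
Total COGS = $3,076 + $1,836 = $4,912
Ending inventory: 238 @ $8 + 64 @ $12 = $2,672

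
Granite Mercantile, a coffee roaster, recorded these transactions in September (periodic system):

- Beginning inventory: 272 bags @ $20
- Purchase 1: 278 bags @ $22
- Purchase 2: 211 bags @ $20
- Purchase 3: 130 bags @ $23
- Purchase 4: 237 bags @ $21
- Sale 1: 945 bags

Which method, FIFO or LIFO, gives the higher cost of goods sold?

LIFO

FIFO COGS: 272 @ $20 + 278 @ $22 + 211 @ $20 + 130 @ $23 + 54 @ $21 = $19,900
LIFO COGS: 237 @ $21 + 130 @ $23 + 211 @ $20 + 278 @ $22 + 89 @ $20 = $20,083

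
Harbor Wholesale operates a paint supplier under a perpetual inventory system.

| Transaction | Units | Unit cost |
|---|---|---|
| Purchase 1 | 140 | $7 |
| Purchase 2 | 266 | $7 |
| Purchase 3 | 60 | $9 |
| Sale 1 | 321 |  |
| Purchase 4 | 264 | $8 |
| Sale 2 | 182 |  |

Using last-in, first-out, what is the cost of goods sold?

Sale 1 (321) [LIFO — newest first]: 60 @ $9 + 261 @ $7 = $2,367
Sale 2 (182) [LIFO — newest first]: 182 @ $8 = $1,456
Total COGS = $2,367 + $1,456 = $3,823
Ending inventory: 140 @ $7 + 5 @ $7 + 82 @ $8 = $1,671
Check: goods available $5,494 = COGS $3,823 + ending $1,671

COGS = $3,823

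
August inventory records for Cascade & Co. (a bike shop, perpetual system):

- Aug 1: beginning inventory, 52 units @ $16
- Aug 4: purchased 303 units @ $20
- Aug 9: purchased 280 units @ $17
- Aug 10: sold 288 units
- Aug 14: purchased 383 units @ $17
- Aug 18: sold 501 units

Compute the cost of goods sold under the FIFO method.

COGS = $14,270

Aug 10, 288 sold [FIFO — oldest first]: 52 @ $16 + 236 @ $20 = $5,552
Aug 18, 501 sold [FIFO — oldest first]: 67 @ $20 + 280 @ $17 + 154 @ $17 = $8,718
Total COGS = $5,552 + $8,718 = $14,270
Ending inventory: 229 @ $17 = $3,893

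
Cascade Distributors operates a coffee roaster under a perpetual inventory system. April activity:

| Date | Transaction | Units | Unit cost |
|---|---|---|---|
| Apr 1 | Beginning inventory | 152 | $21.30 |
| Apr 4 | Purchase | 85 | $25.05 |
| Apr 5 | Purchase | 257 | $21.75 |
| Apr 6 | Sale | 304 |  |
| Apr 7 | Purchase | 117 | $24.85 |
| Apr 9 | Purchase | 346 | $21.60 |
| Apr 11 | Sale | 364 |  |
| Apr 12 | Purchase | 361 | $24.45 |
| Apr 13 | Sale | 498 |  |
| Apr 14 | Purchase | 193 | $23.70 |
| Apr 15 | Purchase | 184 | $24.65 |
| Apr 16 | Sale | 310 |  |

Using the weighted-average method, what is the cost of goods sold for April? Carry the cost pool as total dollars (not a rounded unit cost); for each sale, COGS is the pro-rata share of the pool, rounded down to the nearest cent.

After Apr 1: 152 on hand, pool $3,237.60 (≈ $21.3000 each)
After Apr 4: 237 on hand, pool $5,366.85 (≈ $22.6449 each)
After Apr 5: 494 on hand, pool $10,956.60 (≈ $22.1794 each)
Apr 6, sell 304: 304/494 × $10,956.60 → $6,742.52
After Apr 7: 307 on hand, pool $7,121.53 (≈ $23.1972 each)
After Apr 9: 653 on hand, pool $14,595.13 (≈ $22.3509 each)
Apr 11, sell 364: 364/653 × $14,595.13 → $8,135.72
After Apr 12: 650 on hand, pool $15,285.86 (≈ $23.5167 each)
Apr 13, sell 498: 498/650 × $15,285.86 → $11,711.32
After Apr 14: 345 on hand, pool $8,148.64 (≈ $23.6192 each)
After Apr 15: 529 on hand, pool $12,684.24 (≈ $23.9778 each)
Apr 16, sell 310: 310/529 × $12,684.24 → $7,433.10
Total COGS = $6,742.52 + $8,135.72 + $11,711.32 + $7,433.10 = $34,022.66
Ending inventory (cost pool remaining) = $5,251.14

COGS = $34,022.66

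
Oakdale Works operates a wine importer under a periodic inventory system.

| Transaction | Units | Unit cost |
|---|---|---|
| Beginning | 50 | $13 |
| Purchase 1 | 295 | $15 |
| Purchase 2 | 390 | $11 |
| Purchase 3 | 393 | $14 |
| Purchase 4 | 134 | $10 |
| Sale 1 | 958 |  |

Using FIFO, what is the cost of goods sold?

Sale 1 (958) [FIFO — oldest first]: 50 @ $13 + 295 @ $15 + 390 @ $11 + 223 @ $14 = $12,487
Ending inventory: 170 @ $14 + 134 @ $10 = $3,720
Check: goods available $16,207 = COGS $12,487 + ending $3,720

COGS = $12,487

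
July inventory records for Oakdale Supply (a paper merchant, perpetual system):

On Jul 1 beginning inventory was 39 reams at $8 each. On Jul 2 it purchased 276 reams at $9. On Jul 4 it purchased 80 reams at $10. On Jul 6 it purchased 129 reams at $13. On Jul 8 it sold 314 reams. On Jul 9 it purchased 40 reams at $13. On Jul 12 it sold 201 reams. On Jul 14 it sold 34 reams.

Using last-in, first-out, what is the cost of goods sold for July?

Jul 8, 314 sold [LIFO — newest first]: 129 @ $13 + 80 @ $10 + 105 @ $9 = $3,422
Jul 12, 201 sold [LIFO — newest first]: 40 @ $13 + 161 @ $9 = $1,969
Jul 14, 34 sold [LIFO — newest first]: 10 @ $9 + 24 @ $8 = $282
Total COGS = $3,422 + $1,969 + $282 = $5,673
Ending inventory: 15 @ $8 = $120

COGS = $5,673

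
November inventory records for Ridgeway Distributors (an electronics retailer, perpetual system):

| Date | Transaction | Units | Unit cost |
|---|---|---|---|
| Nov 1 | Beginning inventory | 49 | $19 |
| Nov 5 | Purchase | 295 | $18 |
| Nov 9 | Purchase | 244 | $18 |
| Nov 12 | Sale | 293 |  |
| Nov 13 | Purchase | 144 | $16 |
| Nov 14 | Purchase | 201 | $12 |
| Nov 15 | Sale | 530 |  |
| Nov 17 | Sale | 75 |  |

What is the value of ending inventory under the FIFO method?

Nov 12, 293 sold [FIFO — oldest first]: 49 @ $19 + 244 @ $18 = $5,323
Nov 15, 530 sold [FIFO — oldest first]: 51 @ $18 + 244 @ $18 + 144 @ $16 + 91 @ $12 = $8,706
Nov 17, 75 sold [FIFO — oldest first]: 75 @ $12 = $900
Total COGS = $5,323 + $8,706 + $900 = $14,929
Ending inventory: 35 @ $12 = $420

Ending inventory = $420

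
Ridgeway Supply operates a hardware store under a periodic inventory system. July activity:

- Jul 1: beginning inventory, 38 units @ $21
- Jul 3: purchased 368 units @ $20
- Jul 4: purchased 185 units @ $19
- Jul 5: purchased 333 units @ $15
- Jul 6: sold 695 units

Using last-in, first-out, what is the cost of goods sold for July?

COGS = $12,050

Jul 6, 695 sold [LIFO — newest first]: 333 @ $15 + 185 @ $19 + 177 @ $20 = $12,050
Ending inventory: 38 @ $21 + 191 @ $20 = $4,618
Check: goods available $16,668 = COGS $12,050 + ending $4,618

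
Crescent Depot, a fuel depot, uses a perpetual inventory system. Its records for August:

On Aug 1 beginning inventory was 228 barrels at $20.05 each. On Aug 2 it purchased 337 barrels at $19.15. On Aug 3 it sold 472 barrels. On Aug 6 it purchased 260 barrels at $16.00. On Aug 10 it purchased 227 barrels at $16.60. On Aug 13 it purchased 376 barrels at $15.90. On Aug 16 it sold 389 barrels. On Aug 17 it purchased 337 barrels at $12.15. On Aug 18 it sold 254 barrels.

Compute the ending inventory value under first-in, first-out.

Aug 3, 472 sold [FIFO — oldest first]: 228 @ $20.05 + 244 @ $19.15 = $9,244.00
Aug 16, 389 sold [FIFO — oldest first]: 93 @ $19.15 + 260 @ $16.00 + 36 @ $16.60 = $6,538.55
Aug 18, 254 sold [FIFO — oldest first]: 191 @ $16.60 + 63 @ $15.90 = $4,172.30
Total COGS = $9,244.00 + $6,538.55 + $4,172.30 = $19,954.85
Ending inventory: 313 @ $15.90 + 337 @ $12.15 = $9,071.25

Ending inventory = $9,071.25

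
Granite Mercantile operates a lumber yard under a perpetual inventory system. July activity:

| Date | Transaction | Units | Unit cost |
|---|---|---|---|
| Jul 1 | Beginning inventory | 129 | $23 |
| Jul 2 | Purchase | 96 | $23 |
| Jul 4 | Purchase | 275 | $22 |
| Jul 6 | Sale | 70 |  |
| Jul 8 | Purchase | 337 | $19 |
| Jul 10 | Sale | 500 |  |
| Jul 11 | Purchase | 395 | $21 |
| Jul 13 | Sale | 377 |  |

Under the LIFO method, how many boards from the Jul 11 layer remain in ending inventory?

18

Jul 6, 70 sold [LIFO — newest first]: 70 @ $22 = $1,540
Jul 10, 500 sold [LIFO — newest first]: 337 @ $19 + 163 @ $22 = $9,989
Jul 13, 377 sold [LIFO — newest first]: 377 @ $21 = $7,917
Total COGS = $1,540 + $9,989 + $7,917 = $19,446
Ending inventory: 129 @ $23 + 96 @ $23 + 42 @ $22 + 18 @ $21 = $6,477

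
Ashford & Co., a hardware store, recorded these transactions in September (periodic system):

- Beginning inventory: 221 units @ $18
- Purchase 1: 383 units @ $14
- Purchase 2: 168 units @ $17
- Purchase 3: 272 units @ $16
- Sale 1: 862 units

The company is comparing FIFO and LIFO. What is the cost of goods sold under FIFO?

FIFO COGS: 221 @ $18 + 383 @ $14 + 168 @ $17 + 90 @ $16 = $13,636
LIFO COGS: 272 @ $16 + 168 @ $17 + 383 @ $14 + 39 @ $18 = $13,272

COGS = $13,636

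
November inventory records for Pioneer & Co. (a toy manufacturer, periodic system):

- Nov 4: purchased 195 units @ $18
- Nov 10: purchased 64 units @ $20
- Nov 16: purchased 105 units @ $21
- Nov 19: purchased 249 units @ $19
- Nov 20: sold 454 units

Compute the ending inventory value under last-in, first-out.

Nov 20, 454 sold [LIFO — newest first]: 249 @ $19 + 105 @ $21 + 64 @ $20 + 36 @ $18 = $8,864
Ending inventory: 159 @ $18 = $2,862

Ending inventory = $2,862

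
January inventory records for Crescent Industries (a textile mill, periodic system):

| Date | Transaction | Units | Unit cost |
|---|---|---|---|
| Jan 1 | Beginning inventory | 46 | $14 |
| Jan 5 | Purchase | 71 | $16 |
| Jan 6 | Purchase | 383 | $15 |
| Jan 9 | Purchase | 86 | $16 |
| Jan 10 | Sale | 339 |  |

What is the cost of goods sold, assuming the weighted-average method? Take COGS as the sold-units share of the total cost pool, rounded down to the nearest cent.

Jan 10, sell 339: 339/586 × $8,901.00 → $5,149.21
Ending inventory (cost pool remaining) = $3,751.79

COGS = $5,149.21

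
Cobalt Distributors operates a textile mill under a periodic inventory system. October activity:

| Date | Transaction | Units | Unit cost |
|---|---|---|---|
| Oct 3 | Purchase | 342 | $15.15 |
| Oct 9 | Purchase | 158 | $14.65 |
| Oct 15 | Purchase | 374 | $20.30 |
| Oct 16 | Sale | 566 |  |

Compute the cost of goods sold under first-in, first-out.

Oct 16, 566 sold [FIFO — oldest first]: 342 @ $15.15 + 158 @ $14.65 + 66 @ $20.30 = $8,835.80
Ending inventory: 308 @ $20.30 = $6,252.40
Check: goods available $15,088.20 = COGS $8,835.80 + ending $6,252.40

COGS = $8,835.80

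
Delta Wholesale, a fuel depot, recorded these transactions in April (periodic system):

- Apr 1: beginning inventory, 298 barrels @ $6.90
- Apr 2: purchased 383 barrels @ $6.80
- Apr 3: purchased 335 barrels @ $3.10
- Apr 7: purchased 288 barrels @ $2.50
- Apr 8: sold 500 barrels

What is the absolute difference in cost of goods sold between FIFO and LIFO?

FIFO COGS: 298 @ $6.90 + 202 @ $6.80 = $3,429.80
LIFO COGS: 288 @ $2.50 + 212 @ $3.10 = $1,377.20
Difference = |$3,429.80 − $1,377.20| = $2,052.60

$2,052.60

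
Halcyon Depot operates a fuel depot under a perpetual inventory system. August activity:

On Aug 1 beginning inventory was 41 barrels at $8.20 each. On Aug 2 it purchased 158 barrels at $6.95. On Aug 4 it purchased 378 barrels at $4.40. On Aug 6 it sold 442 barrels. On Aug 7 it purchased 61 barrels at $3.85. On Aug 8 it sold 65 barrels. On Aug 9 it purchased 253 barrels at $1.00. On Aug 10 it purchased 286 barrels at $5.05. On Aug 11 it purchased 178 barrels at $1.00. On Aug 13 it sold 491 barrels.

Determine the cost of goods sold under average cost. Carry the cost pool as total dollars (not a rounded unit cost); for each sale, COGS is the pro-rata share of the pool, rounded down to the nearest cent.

COGS = $4,148.16

After Aug 1: 41 on hand, pool $336.20 (≈ $8.2000 each)
After Aug 2: 199 on hand, pool $1,434.30 (≈ $7.2075 each)
After Aug 4: 577 on hand, pool $3,097.50 (≈ $5.3683 each)
Aug 6, sell 442: 442/577 × $3,097.50 → $2,372.78
After Aug 7: 196 on hand, pool $959.57 (≈ $4.8958 each)
Aug 8, sell 65: 65/196 × $959.57 → $318.22
After Aug 9: 384 on hand, pool $894.35 (≈ $2.3290 each)
After Aug 10: 670 on hand, pool $2,338.65 (≈ $3.4905 each)
After Aug 11: 848 on hand, pool $2,516.65 (≈ $2.9677 each)
Aug 13, sell 491: 491/848 × $2,516.65 → $1,457.16
Total COGS = $2,372.78 + $318.22 + $1,457.16 = $4,148.16
Ending inventory (cost pool remaining) = $1,059.49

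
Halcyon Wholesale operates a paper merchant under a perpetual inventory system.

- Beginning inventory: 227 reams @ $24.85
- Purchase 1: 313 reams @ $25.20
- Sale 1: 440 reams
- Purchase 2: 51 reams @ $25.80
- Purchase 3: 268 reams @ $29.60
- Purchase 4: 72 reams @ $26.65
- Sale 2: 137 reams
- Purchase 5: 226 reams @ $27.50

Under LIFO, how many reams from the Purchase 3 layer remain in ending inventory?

Sale 1 (440) [LIFO — newest first]: 313 @ $25.20 + 127 @ $24.85 = $11,043.55
Sale 2 (137) [LIFO — newest first]: 72 @ $26.65 + 65 @ $29.60 = $3,842.80
Total COGS = $11,043.55 + $3,842.80 = $14,886.35
Ending inventory: 100 @ $24.85 + 51 @ $25.80 + 203 @ $29.60 + 226 @ $27.50 = $16,024.60
Check: goods available $30,910.95 = COGS $14,886.35 + ending $16,024.60

203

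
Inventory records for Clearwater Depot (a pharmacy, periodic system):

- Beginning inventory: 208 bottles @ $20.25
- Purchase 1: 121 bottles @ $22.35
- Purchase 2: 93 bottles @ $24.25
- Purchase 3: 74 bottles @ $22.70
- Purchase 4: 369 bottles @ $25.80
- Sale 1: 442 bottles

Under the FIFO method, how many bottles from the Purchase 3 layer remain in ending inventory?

54

Sale 1 (442) [FIFO — oldest first]: 208 @ $20.25 + 121 @ $22.35 + 93 @ $24.25 + 20 @ $22.70 = $9,625.60
Ending inventory: 54 @ $22.70 + 369 @ $25.80 = $10,746.00
Check: goods available $20,371.60 = COGS $9,625.60 + ending $10,746.00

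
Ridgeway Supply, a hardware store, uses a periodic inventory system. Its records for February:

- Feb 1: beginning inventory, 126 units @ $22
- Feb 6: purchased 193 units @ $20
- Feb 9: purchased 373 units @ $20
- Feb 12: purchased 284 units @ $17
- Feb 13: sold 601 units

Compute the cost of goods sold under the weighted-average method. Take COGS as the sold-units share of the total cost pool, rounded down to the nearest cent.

Feb 13, sell 601: 601/976 × $18,920.00 → $11,650.53
Ending inventory (cost pool remaining) = $7,269.47

COGS = $11,650.53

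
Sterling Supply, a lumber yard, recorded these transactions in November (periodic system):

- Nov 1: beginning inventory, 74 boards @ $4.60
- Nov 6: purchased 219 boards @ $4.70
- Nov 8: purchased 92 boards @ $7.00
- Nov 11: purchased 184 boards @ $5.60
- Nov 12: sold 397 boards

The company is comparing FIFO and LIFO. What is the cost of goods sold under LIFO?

COGS = $2,243.10

FIFO COGS: 74 @ $4.60 + 219 @ $4.70 + 92 @ $7.00 + 12 @ $5.60 = $2,080.90
LIFO COGS: 184 @ $5.60 + 92 @ $7.00 + 121 @ $4.70 = $2,243.10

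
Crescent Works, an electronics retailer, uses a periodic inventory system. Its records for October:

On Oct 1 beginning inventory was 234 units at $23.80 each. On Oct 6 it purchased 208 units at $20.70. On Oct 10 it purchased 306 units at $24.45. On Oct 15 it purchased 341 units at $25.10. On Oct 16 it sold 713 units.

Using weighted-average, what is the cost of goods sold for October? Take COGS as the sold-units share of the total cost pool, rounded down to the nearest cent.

Oct 16, sell 713: 713/1089 × $25,915.60 → $16,967.69
Ending inventory (cost pool remaining) = $8,947.91

COGS = $16,967.69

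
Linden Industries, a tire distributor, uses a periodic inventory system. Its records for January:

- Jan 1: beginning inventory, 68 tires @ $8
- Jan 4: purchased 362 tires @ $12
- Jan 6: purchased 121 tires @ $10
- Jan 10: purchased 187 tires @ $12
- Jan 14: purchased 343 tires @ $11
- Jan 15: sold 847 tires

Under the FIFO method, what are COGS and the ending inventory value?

Jan 15, 847 sold [FIFO — oldest first]: 68 @ $8 + 362 @ $12 + 121 @ $10 + 187 @ $12 + 109 @ $11 = $9,541
Ending inventory: 234 @ $11 = $2,574

COGS = $9,541; ending inventory = $2,574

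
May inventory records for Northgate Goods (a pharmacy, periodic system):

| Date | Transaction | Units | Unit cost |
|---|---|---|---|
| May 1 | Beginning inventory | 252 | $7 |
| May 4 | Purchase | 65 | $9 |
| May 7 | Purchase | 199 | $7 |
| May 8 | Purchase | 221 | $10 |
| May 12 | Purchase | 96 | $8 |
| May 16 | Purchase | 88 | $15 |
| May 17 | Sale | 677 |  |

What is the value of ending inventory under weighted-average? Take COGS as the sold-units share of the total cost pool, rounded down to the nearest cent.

Ending inventory = $2,130.04

May 17, sell 677: 677/921 × $8,040.00 → $5,909.96
Ending inventory (cost pool remaining) = $2,130.04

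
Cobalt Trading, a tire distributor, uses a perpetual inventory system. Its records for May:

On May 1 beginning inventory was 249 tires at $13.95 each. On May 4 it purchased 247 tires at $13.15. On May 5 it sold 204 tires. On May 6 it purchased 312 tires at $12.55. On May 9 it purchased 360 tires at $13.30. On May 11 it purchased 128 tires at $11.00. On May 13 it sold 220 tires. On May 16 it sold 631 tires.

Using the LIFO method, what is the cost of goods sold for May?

May 5, 204 sold [LIFO — newest first]: 204 @ $13.15 = $2,682.60
May 13, 220 sold [LIFO — newest first]: 128 @ $11.00 + 92 @ $13.30 = $2,631.60
May 16, 631 sold [LIFO — newest first]: 268 @ $13.30 + 312 @ $12.55 + 43 @ $13.15 + 8 @ $13.95 = $8,157.05
Total COGS = $2,682.60 + $2,631.60 + $8,157.05 = $13,471.25
Ending inventory: 241 @ $13.95 = $3,361.95

COGS = $13,471.25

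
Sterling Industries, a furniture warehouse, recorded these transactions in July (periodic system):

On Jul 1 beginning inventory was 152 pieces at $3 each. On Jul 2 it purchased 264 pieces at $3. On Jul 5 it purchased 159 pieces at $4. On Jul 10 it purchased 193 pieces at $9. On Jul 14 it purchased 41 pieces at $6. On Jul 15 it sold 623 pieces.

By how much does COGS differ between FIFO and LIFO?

$993

FIFO COGS: 152 @ $3 + 264 @ $3 + 159 @ $4 + 48 @ $9 = $2,316
LIFO COGS: 41 @ $6 + 193 @ $9 + 159 @ $4 + 230 @ $3 = $3,309
Difference = |$2,316 − $3,309| = $993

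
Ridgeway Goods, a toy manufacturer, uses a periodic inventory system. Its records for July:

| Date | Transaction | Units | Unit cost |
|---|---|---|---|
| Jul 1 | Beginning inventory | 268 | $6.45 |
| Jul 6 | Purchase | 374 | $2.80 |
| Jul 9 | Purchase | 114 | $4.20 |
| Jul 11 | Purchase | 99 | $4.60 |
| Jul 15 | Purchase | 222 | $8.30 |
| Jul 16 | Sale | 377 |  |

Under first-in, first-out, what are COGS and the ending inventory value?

Jul 16, 377 sold [FIFO — oldest first]: 268 @ $6.45 + 109 @ $2.80 = $2,033.80
Ending inventory: 265 @ $2.80 + 114 @ $4.20 + 99 @ $4.60 + 222 @ $8.30 = $3,518.80

COGS = $2,033.80; ending inventory = $3,518.80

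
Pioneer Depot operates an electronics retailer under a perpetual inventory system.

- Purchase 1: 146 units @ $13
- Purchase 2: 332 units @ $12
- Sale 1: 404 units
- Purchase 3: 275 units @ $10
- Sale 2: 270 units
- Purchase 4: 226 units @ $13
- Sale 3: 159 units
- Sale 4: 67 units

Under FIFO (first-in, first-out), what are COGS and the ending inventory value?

COGS = $10,543; ending inventory = $1,027

Sale 1 (404) [FIFO — oldest first]: 146 @ $13 + 258 @ $12 = $4,994
Sale 2 (270) [FIFO — oldest first]: 74 @ $12 + 196 @ $10 = $2,848
Sale 3 (159) [FIFO — oldest first]: 79 @ $10 + 80 @ $13 = $1,830
Sale 4 (67) [FIFO — oldest first]: 67 @ $13 = $871
Total COGS = $4,994 + $2,848 + $1,830 + $871 = $10,543
Ending inventory: 79 @ $13 = $1,027
Check: goods available $11,570 = COGS $10,543 + ending $1,027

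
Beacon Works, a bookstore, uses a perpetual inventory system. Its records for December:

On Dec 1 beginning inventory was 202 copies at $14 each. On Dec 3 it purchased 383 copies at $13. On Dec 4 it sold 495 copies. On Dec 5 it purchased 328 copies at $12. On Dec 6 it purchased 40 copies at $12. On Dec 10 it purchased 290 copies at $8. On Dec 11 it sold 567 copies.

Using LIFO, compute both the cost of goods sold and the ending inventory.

Dec 4, 495 sold [LIFO — newest first]: 383 @ $13 + 112 @ $14 = $6,547
Dec 11, 567 sold [LIFO — newest first]: 290 @ $8 + 40 @ $12 + 237 @ $12 = $5,644
Total COGS = $6,547 + $5,644 = $12,191
Ending inventory: 90 @ $14 + 91 @ $12 = $2,352
Check: goods available $14,543 = COGS $12,191 + ending $2,352

COGS = $12,191; ending inventory = $2,352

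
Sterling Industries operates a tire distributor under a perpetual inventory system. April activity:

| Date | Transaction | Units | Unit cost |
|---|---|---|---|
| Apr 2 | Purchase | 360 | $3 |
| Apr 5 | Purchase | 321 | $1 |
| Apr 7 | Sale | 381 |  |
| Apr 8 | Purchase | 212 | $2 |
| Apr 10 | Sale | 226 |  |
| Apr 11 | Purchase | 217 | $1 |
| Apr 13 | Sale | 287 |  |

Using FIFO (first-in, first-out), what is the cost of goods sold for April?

COGS = $1,826

Apr 7, 381 sold [FIFO — oldest first]: 360 @ $3 + 21 @ $1 = $1,101
Apr 10, 226 sold [FIFO — oldest first]: 226 @ $1 = $226
Apr 13, 287 sold [FIFO — oldest first]: 74 @ $1 + 212 @ $2 + 1 @ $1 = $499
Total COGS = $1,101 + $226 + $499 = $1,826
Ending inventory: 216 @ $1 = $216
Check: goods available $2,042 = COGS $1,826 + ending $216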